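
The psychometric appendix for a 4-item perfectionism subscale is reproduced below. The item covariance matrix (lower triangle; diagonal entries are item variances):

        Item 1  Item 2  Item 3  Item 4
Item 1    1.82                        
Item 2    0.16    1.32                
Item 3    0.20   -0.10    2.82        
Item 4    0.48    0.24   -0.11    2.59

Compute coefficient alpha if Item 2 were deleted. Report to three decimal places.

α = 0.204

Remaining items: Item 1, Item 3, Item 4 (k = 3).
sum of item variances = 1.82 + 2.82 + 2.59 = 7.23
σ²_T = 7.23 + 2 × 0.57 = 8.37
α (item deleted) = (3/2)·(1 − 7.23/8.37) = 0.204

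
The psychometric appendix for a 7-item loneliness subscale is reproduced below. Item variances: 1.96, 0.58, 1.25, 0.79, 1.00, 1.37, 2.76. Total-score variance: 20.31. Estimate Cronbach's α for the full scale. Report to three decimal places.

Cronbach's α = 0.609

Σσᵢ² = 1.96 + 0.58 + 1.25 + 0.79 + 1.00 + 1.37 + 2.76 = 9.71
α = (k/(k−1))·(1 − Σσᵢ²/Var(T)) = (7/6)·(1 − 9.71/20.31) = 0.609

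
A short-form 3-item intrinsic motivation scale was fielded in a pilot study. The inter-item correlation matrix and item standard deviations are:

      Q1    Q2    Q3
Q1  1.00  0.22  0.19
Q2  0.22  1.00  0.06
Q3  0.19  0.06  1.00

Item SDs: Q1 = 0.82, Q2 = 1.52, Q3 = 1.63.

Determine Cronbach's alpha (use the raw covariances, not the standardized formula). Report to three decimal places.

Σσ²ᵢ = 0.82² + 1.52² + 1.63² = 5.6397
Covariances σ_ij = r_ij · s_i · s_j:
  σ(Q1,Q2) = 0.22 × 0.82 × 1.52 = 0.2742
  σ(Q1,Q3) = 0.19 × 0.82 × 1.63 = 0.2540
  σ(Q2,Q3) = 0.06 × 1.52 × 1.63 = 0.1487
σ²_T = Σσ²ᵢ + 2·Σσ_ij = 5.6397 + 2 × 0.6769 = 6.9935
α = (3/2)·(1 − 5.6397/6.9935) = 0.290

α = 0.290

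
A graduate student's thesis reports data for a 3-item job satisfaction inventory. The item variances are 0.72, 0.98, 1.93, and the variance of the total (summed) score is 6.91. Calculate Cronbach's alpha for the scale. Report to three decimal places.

Σσᵢ² = 0.72 + 0.98 + 1.93 = 3.63
α = (k/(k−1))·(1 − Σσᵢ²/σ²_total) = (3/2)·(1 − 3.63/6.91) = 0.712

α = 0.712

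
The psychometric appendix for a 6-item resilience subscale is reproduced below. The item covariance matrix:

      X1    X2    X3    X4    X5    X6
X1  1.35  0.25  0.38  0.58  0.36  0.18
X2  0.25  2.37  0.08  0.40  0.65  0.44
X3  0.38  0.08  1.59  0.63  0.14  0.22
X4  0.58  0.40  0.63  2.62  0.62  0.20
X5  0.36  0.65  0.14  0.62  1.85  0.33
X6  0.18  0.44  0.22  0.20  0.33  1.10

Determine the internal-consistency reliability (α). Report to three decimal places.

α = 0.601

Σσᵢ² = 1.35 + 2.37 + 1.59 + 2.62 + 1.85 + 1.10 = 10.88
Σ_{i<j} σ_ij = 5.46
Var(T) = 10.88 + 2 × 5.46 = 21.80
α = (k/(k−1))·(1 − Σσᵢ²/Var(T)) = (6/5)·(1 − 10.88/21.80) = 0.601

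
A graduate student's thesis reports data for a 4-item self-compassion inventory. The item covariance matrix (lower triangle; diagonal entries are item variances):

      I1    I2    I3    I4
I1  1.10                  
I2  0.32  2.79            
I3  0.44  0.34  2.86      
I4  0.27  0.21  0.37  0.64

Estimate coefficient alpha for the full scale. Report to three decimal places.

coefficient alpha = 0.461

Σσ²ᵢ = 1.10 + 2.79 + 2.86 + 0.64 = 7.39
Sum of off-diagonal covariances = 1.95
σ²_total = 7.39 + 2 × 1.95 = 11.29
α = (k/(k−1))·(1 − Σσ²ᵢ/σ²_total) = (4/3)·(1 − 7.39/11.29) = 0.461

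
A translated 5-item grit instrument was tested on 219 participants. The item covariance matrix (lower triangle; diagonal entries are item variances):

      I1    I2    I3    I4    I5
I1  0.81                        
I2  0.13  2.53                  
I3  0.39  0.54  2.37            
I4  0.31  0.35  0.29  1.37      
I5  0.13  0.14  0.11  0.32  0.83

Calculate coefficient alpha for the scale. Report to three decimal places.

Σσᵢ² = 0.81 + 2.53 + 2.37 + 1.37 + 0.83 = 7.91
Sum of off-diagonal covariances = 2.71
σ²_T = 7.91 + 2 × 2.71 = 13.33
α = (k/(k−1))·(1 − Σσᵢ²/σ²_T) = (5/4)·(1 − 7.91/13.33) = 0.508

coefficient alpha = 0.508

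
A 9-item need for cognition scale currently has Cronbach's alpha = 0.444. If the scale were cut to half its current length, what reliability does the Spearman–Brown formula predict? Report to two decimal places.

Length factor m = 1/2
α' = m·α / (1 − (1−m)·α)
   = 1/2 × 0.444 / (1 − (1 − 1/2) × 0.444)
   = 0.2220 / 0.7780 = 0.29

predicted reliability = 0.29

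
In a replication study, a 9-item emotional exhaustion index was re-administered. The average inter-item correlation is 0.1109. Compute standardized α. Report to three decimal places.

Standardized α = k·r̄ / (1 + (k−1)·r̄) = 9 × 0.1109 / (1 + 8 × 0.1109)
  = 0.9981 / 1.8872 = 0.529

α = 0.529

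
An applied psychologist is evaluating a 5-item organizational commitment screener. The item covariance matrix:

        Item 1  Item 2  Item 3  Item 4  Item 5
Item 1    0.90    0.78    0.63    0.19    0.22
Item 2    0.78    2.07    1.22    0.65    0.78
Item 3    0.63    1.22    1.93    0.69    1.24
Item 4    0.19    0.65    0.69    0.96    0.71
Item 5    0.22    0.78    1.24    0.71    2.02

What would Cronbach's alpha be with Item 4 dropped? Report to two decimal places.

Cronbach's alpha = 0.78

Remaining items: Item 1, Item 2, Item 3, Item 5 (k = 4).
ΣVar(i) = 0.90 + 2.07 + 1.93 + 2.02 = 6.92
total variance = 6.92 + 2 × 4.87 = 16.66
α (item deleted) = (4/3)·(1 − 6.92/16.66) = 0.78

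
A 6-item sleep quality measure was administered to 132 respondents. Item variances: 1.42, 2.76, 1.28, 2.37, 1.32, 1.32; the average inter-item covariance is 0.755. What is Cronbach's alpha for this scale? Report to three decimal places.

Σσ²ᵢ = 1.42 + 2.76 + 1.28 + 2.37 + 1.32 + 1.32 = 10.47
Sum of the 15 distinct covariances = 15 × 0.755 = 11.325
total variance = Σσ²ᵢ + 2·Σcov = 10.47 + 2 × 11.325 = 33.120
α = (6/5)·(1 − 10.47/33.120) = 0.821

Cronbach's alpha = 0.821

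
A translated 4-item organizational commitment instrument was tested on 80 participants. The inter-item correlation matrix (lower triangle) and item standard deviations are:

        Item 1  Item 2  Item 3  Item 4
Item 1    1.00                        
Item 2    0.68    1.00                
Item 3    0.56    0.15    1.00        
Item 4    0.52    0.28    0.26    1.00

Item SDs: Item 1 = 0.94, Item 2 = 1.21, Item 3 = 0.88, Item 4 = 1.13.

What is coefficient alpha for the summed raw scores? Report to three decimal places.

Σσ²ᵢ = 0.94² + 1.21² + 0.88² + 1.13² = 4.3990
Covariances σ_ij = r_ij · s_i · s_j:
  σ(Item 1,Item 2) = 0.68 × 0.94 × 1.21 = 0.7734
  σ(Item 1,Item 3) = 0.56 × 0.94 × 0.88 = 0.4632
  σ(Item 1,Item 4) = 0.52 × 0.94 × 1.13 = 0.5523
  σ(Item 2,Item 3) = 0.15 × 1.21 × 0.88 = 0.1597
  σ(Item 2,Item 4) = 0.28 × 1.21 × 1.13 = 0.3828
  σ(Item 3,Item 4) = 0.26 × 0.88 × 1.13 = 0.2585
σ²_T = Σσ²ᵢ + 2·Σσ_ij = 4.3990 + 2 × 2.5899 = 9.5788
α = (4/3)·(1 − 4.3990/9.5788) = 0.721

α = 0.721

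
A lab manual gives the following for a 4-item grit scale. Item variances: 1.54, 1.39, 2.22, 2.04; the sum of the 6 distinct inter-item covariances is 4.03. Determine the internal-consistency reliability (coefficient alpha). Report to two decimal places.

coefficient alpha = 0.70

Σσᵢ² = 1.54 + 1.39 + 2.22 + 2.04 = 7.19
Sum of distinct covariances = 4.03
σ²_T = Σσᵢ² + 2·Σcov = 7.19 + 2 × 4.03 = 15.25
α = (4/3)·(1 − 7.19/15.25) = 0.70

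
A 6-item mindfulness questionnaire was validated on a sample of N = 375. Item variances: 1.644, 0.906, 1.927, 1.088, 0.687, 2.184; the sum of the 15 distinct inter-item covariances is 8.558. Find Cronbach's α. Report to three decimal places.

Cronbach's α = 0.804

Σσᵢ² = 1.644 + 0.906 + 1.927 + 1.088 + 0.687 + 2.184 = 8.436
Sum of distinct covariances = 8.558
σ²_T = Σσᵢ² + 2·Σcov = 8.436 + 2 × 8.558 = 25.552
α = (6/5)·(1 − 8.436/25.552) = 0.804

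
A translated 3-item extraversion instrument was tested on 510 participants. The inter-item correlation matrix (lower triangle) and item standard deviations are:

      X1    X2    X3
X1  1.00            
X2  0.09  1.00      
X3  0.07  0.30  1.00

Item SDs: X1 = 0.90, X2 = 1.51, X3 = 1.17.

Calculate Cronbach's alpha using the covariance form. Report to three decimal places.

α = 0.368

Σσ²ᵢ = 0.90² + 1.51² + 1.17² = 4.4590
Covariances σ_ij = r_ij · s_i · s_j:
  σ(X1,X2) = 0.09 × 0.90 × 1.51 = 0.1223
  σ(X1,X3) = 0.07 × 0.90 × 1.17 = 0.0737
  σ(X2,X3) = 0.30 × 1.51 × 1.17 = 0.5300
σ²_T = Σσ²ᵢ + 2·Σσ_ij = 4.4590 + 2 × 0.7260 = 5.9110
α = (3/2)·(1 − 4.4590/5.9110) = 0.368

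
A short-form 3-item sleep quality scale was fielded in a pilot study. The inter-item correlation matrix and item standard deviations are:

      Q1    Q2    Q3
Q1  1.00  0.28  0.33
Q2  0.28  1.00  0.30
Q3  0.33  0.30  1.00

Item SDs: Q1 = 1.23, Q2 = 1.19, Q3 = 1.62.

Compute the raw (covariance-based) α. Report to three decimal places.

α = 0.558

Σσ²ᵢ = 1.23² + 1.19² + 1.62² = 5.5534
Covariances σ_ij = r_ij · s_i · s_j:
  σ(Q1,Q2) = 0.28 × 1.23 × 1.19 = 0.4098
  σ(Q1,Q3) = 0.33 × 1.23 × 1.62 = 0.6576
  σ(Q2,Q3) = 0.30 × 1.19 × 1.62 = 0.5783
σ²_T = Σσ²ᵢ + 2·Σσ_ij = 5.5534 + 2 × 1.6457 = 8.8448
α = (3/2)·(1 − 5.5534/8.8448) = 0.558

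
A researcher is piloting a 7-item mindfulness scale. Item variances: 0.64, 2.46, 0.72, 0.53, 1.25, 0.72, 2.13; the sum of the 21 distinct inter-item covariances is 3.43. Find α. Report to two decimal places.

Σσᵢ² = 0.64 + 2.46 + 0.72 + 0.53 + 1.25 + 0.72 + 2.13 = 8.45
Sum of distinct covariances = 3.43
σ²_T = Σσᵢ² + 2·Σcov = 8.45 + 2 × 3.43 = 15.31
α = (7/6)·(1 − 8.45/15.31) = 0.52

α = 0.52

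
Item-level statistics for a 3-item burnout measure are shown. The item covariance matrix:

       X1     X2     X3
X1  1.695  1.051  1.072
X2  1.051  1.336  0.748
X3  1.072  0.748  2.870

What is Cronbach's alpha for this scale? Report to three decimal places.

ΣVar(i) = 1.695 + 1.336 + 2.870 = 5.901
Sum of off-diagonal covariances = 2.871
total variance = 5.901 + 2 × 2.871 = 11.643
α = (k/(k−1))·(1 − ΣVar(i)/total variance) = (3/2)·(1 − 5.901/11.643) = 0.740

α = 0.740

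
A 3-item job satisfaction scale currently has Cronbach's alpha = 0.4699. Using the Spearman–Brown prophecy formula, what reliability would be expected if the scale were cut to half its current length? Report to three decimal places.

predicted reliability = 0.307

Length factor m = 1/2
α' = m·α / (1 − (1−m)·α)
   = 1/2 × 0.4699 / (1 − (1 − 1/2) × 0.4699)
   = 0.2349 / 0.7651 = 0.307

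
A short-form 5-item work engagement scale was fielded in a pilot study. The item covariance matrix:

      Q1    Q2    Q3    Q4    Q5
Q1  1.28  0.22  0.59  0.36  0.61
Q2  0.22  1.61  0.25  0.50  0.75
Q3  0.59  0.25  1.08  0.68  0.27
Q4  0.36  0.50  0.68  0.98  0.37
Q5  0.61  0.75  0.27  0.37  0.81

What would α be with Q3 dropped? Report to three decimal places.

Remaining items: Q1, Q2, Q4, Q5 (k = 4).
Σσᵢ² = 1.28 + 1.61 + 0.98 + 0.81 = 4.68
total variance = 4.68 + 2 × 2.81 = 10.30
α (item deleted) = (4/3)·(1 − 4.68/10.30) = 0.728

α = 0.728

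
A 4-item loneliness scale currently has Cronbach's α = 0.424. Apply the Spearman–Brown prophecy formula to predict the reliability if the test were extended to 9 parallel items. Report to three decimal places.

predicted reliability = 0.624

Length factor m = 9/4 = 2.2500
α' = m·α / (1 + (m−1)·α)
   = 9/4 × 0.424 / (1 + (9/4 − 1) × 0.424)
   = 0.9540 / 1.5300 = 0.624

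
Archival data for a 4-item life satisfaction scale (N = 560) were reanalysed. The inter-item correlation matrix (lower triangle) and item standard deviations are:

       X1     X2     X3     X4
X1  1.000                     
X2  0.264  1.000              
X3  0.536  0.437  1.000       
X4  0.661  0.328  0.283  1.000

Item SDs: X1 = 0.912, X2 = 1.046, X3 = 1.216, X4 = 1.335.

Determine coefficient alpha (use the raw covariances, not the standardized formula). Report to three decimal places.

Σσ²ᵢ = 0.912² + 1.046² + 1.216² + 1.335² = 5.1867
Covariances σ_ij = r_ij · s_i · s_j:
  σ(X1,X2) = 0.264 × 0.912 × 1.046 = 0.2518
  σ(X1,X3) = 0.536 × 0.912 × 1.216 = 0.5944
  σ(X1,X4) = 0.661 × 0.912 × 1.335 = 0.8048
  σ(X2,X3) = 0.437 × 1.046 × 1.216 = 0.5558
  σ(X2,X4) = 0.328 × 1.046 × 1.335 = 0.4580
  σ(X3,X4) = 0.283 × 1.216 × 1.335 = 0.4594
σ²_T = Σσ²ᵢ + 2·Σσ_ij = 5.1867 + 2 × 3.1242 = 11.4351
α = (4/3)·(1 − 5.1867/11.4351) = 0.729

coefficient alpha = 0.729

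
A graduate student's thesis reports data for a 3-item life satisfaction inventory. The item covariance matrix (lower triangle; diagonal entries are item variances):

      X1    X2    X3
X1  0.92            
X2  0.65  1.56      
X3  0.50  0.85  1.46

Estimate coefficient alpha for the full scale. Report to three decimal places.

Σσᵢ² = 0.92 + 1.56 + 1.46 = 3.94
Σ_{i<j} σ_ij = 2.00
σ²_total = 3.94 + 2 × 2.00 = 7.94
α = (k/(k−1))·(1 − Σσᵢ²/σ²_total) = (3/2)·(1 − 3.94/7.94) = 0.756

α = 0.756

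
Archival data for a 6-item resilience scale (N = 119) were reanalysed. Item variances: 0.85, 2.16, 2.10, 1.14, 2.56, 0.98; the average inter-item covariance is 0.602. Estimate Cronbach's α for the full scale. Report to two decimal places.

α = 0.78

ΣVar(i) = 0.85 + 2.16 + 2.10 + 1.14 + 2.56 + 0.98 = 9.79
Sum of the 15 distinct covariances = 15 × 0.602 = 9.030
σ²_total = ΣVar(i) + 2·Σcov = 9.79 + 2 × 9.030 = 27.850
α = (6/5)·(1 − 9.79/27.850) = 0.78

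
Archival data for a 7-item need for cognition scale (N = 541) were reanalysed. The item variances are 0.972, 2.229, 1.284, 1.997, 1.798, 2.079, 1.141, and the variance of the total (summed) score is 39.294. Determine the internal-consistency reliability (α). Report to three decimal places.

Σσ²ᵢ = 0.972 + 2.229 + 1.284 + 1.997 + 1.798 + 2.079 + 1.141 = 11.500
α = (k/(k−1))·(1 − Σσ²ᵢ/σ²_T) = (7/6)·(1 − 11.500/39.294) = 0.825

α = 0.825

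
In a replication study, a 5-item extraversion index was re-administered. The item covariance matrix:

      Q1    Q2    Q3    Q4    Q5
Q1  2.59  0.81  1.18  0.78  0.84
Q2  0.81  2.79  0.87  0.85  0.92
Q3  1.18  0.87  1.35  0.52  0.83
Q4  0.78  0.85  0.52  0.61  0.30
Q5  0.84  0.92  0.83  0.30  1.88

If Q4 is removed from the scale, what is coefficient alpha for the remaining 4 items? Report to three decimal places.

coefficient alpha = 0.745

Remaining items: Q1, Q2, Q3, Q5 (k = 4).
Σσ²ᵢ = 2.59 + 2.79 + 1.35 + 1.88 = 8.61
σ²_total = 8.61 + 2 × 5.45 = 19.51
α (item deleted) = (4/3)·(1 − 8.61/19.51) = 0.745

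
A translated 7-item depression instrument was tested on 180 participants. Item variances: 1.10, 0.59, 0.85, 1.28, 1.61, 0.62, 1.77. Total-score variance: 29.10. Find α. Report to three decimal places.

Σσᵢ² = 1.10 + 0.59 + 0.85 + 1.28 + 1.61 + 0.62 + 1.77 = 7.82
α = (k/(k−1))·(1 − Σσᵢ²/σ²_T) = (7/6)·(1 − 7.82/29.10) = 0.853

α = 0.853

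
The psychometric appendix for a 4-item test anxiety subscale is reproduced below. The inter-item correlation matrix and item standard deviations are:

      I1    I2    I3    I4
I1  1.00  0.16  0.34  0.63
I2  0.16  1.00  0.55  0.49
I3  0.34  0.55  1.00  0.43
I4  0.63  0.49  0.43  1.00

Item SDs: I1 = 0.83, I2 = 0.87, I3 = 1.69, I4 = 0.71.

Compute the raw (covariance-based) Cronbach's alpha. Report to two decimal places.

Σσ²ᵢ = 0.83² + 0.87² + 1.69² + 0.71² = 4.8060
Covariances σ_ij = r_ij · s_i · s_j:
  σ(I1,I2) = 0.16 × 0.83 × 0.87 = 0.1155
  σ(I1,I3) = 0.34 × 0.83 × 1.69 = 0.4769
  σ(I1,I4) = 0.63 × 0.83 × 0.71 = 0.3713
  σ(I2,I3) = 0.55 × 0.87 × 1.69 = 0.8087
  σ(I2,I4) = 0.49 × 0.87 × 0.71 = 0.3027
  σ(I3,I4) = 0.43 × 1.69 × 0.71 = 0.5160
σ²_T = Σσ²ᵢ + 2·Σσ_ij = 4.8060 + 2 × 2.5911 = 9.9882
α = (4/3)·(1 − 4.8060/9.9882) = 0.69

Cronbach's alpha = 0.69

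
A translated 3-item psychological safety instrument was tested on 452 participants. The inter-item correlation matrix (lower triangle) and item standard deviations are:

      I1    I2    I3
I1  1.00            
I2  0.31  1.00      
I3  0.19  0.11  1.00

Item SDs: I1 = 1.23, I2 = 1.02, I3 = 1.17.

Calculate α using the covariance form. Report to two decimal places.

α = 0.43

Σσ²ᵢ = 1.23² + 1.02² + 1.17² = 3.9222
Covariances σ_ij = r_ij · s_i · s_j:
  σ(I1,I2) = 0.31 × 1.23 × 1.02 = 0.3889
  σ(I1,I3) = 0.19 × 1.23 × 1.17 = 0.2734
  σ(I2,I3) = 0.11 × 1.02 × 1.17 = 0.1313
σ²_T = Σσ²ᵢ + 2·Σσ_ij = 3.9222 + 2 × 0.7936 = 5.5094
α = (3/2)·(1 − 3.9222/5.5094) = 0.43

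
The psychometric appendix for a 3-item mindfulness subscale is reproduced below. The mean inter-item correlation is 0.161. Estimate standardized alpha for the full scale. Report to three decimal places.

Standardized α = k·r̄ / (1 + (k−1)·r̄) = 3 × 0.161 / (1 + 2 × 0.161)
  = 0.4830 / 1.3220 = 0.365

standardized alpha = 0.365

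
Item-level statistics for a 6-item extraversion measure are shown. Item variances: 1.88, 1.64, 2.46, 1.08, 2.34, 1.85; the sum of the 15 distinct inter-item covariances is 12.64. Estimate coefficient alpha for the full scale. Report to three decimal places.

coefficient alpha = 0.830

ΣVar(i) = 1.88 + 1.64 + 2.46 + 1.08 + 2.34 + 1.85 = 11.25
Sum of distinct covariances = 12.64
total variance = ΣVar(i) + 2·Σcov = 11.25 + 2 × 12.64 = 36.53
α = (6/5)·(1 − 11.25/36.53) = 0.830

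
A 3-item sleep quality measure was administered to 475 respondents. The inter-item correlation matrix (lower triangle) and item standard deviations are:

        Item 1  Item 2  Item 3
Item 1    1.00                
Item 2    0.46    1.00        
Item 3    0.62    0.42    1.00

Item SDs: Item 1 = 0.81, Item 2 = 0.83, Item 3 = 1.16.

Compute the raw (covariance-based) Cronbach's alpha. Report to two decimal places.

Cronbach's alpha = 0.74

Σσ²ᵢ = 0.81² + 0.83² + 1.16² = 2.6906
Covariances σ_ij = r_ij · s_i · s_j:
  σ(Item 1,Item 2) = 0.46 × 0.81 × 0.83 = 0.3093
  σ(Item 1,Item 3) = 0.62 × 0.81 × 1.16 = 0.5826
  σ(Item 2,Item 3) = 0.42 × 0.83 × 1.16 = 0.4044
σ²_T = Σσ²ᵢ + 2·Σσ_ij = 2.6906 + 2 × 1.2963 = 5.2832
α = (3/2)·(1 − 2.6906/5.2832) = 0.74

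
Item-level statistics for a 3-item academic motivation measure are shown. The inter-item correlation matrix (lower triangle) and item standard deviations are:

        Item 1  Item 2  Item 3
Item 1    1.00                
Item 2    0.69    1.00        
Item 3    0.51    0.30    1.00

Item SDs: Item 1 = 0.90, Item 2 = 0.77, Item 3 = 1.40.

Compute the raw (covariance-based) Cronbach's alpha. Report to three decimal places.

α = 0.693

Σσ²ᵢ = 0.90² + 0.77² + 1.40² = 3.3629
Covariances σ_ij = r_ij · s_i · s_j:
  σ(Item 1,Item 2) = 0.69 × 0.90 × 0.77 = 0.4782
  σ(Item 1,Item 3) = 0.51 × 0.90 × 1.40 = 0.6426
  σ(Item 2,Item 3) = 0.30 × 0.77 × 1.40 = 0.3234
σ²_T = Σσ²ᵢ + 2·Σσ_ij = 3.3629 + 2 × 1.4442 = 6.2513
α = (3/2)·(1 − 3.3629/6.2513) = 0.693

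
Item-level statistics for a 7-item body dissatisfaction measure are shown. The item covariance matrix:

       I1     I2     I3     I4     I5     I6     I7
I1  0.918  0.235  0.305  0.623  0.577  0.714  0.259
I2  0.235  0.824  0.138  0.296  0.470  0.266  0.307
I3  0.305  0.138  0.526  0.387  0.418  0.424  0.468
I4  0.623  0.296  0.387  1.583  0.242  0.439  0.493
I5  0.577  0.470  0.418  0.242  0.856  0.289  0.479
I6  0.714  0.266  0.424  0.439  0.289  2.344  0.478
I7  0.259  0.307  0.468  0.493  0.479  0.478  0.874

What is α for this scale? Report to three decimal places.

α = 0.790

sum of item variances = 0.918 + 0.824 + 0.526 + 1.583 + 0.856 + 2.344 + 0.874 = 7.925
Sum of off-diagonal covariances = 8.307
σ²_T = 7.925 + 2 × 8.307 = 24.539
α = (k/(k−1))·(1 − sum of item variances/σ²_T) = (7/6)·(1 − 7.925/24.539) = 0.790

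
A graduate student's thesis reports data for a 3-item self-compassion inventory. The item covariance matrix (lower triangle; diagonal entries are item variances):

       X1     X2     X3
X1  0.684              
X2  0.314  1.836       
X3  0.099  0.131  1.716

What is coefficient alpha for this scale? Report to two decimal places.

coefficient alpha = 0.31

Σσᵢ² = 0.684 + 1.836 + 1.716 = 4.236
Σ_{i<j} σ_ij = 0.544
σ²_total = 4.236 + 2 × 0.544 = 5.324
α = (k/(k−1))·(1 − Σσᵢ²/σ²_total) = (3/2)·(1 − 4.236/5.324) = 0.31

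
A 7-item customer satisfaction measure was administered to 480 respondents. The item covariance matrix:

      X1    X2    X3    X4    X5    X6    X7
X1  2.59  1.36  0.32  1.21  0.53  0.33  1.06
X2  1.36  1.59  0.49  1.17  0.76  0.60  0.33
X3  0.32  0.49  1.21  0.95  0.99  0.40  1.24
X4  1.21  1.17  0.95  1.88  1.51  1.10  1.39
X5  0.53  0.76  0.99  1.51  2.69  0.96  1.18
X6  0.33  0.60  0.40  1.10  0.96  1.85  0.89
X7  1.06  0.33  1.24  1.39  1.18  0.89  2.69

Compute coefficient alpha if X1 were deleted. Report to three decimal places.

α = 0.841

Remaining items: X2, X3, X4, X5, X6, X7 (k = 6).
sum of item variances = 1.59 + 1.21 + 1.88 + 2.69 + 1.85 + 2.69 = 11.91
Var(T) = 11.91 + 2 × 13.96 = 39.83
α (item deleted) = (6/5)·(1 − 11.91/39.83) = 0.841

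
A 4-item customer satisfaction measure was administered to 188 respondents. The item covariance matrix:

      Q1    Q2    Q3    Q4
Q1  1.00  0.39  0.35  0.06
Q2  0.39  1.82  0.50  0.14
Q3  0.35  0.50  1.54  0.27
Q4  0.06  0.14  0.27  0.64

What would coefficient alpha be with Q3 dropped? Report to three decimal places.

Remaining items: Q1, Q2, Q4 (k = 3).
sum of item variances = 1.00 + 1.82 + 0.64 = 3.46
Var(T) = 3.46 + 2 × 0.59 = 4.64
α (item deleted) = (3/2)·(1 − 3.46/4.64) = 0.381

coefficient alpha = 0.381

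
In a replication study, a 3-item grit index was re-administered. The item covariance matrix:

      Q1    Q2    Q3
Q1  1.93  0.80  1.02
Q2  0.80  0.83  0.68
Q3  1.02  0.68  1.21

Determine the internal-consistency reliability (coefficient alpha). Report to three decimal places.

Σσ²ᵢ = 1.93 + 0.83 + 1.21 = 3.97
Sum of off-diagonal covariances = 2.50
σ²_T = 3.97 + 2 × 2.50 = 8.97
α = (k/(k−1))·(1 − Σσ²ᵢ/σ²_T) = (3/2)·(1 − 3.97/8.97) = 0.836

α = 0.836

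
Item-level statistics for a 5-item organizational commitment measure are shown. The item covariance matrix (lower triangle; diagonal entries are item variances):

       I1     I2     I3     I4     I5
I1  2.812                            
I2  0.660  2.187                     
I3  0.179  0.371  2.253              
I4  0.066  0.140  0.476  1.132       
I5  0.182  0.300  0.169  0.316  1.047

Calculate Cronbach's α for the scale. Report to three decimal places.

ΣVar(i) = 2.812 + 2.187 + 2.253 + 1.132 + 1.047 = 9.431
Sum of off-diagonal covariances = 2.859
Var(T) = 9.431 + 2 × 2.859 = 15.149
α = (k/(k−1))·(1 − ΣVar(i)/Var(T)) = (5/4)·(1 − 9.431/15.149) = 0.472

α = 0.472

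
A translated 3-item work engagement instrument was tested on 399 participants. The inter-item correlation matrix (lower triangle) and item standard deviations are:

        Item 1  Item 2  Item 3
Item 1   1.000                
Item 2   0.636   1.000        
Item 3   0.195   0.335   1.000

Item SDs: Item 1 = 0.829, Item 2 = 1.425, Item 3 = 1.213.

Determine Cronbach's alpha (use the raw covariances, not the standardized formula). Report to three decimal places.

Σσ²ᵢ = 0.829² + 1.425² + 1.213² = 4.1892
Covariances σ_ij = r_ij · s_i · s_j:
  σ(Item 1,Item 2) = 0.636 × 0.829 × 1.425 = 0.7513
  σ(Item 1,Item 3) = 0.195 × 0.829 × 1.213 = 0.1961
  σ(Item 2,Item 3) = 0.335 × 1.425 × 1.213 = 0.5791
σ²_T = Σσ²ᵢ + 2·Σσ_ij = 4.1892 + 2 × 1.5265 = 7.2422
α = (3/2)·(1 − 4.1892/7.2422) = 0.632

α = 0.632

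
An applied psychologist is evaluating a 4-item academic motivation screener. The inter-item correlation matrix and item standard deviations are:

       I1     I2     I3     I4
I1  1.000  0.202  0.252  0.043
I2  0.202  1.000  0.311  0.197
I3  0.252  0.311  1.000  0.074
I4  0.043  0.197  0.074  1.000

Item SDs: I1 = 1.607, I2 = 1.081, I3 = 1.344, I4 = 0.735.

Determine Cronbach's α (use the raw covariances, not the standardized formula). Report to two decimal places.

Σσ²ᵢ = 1.607² + 1.081² + 1.344² + 0.735² = 6.0976
Covariances σ_ij = r_ij · s_i · s_j:
  σ(I1,I2) = 0.202 × 1.607 × 1.081 = 0.3509
  σ(I1,I3) = 0.252 × 1.607 × 1.344 = 0.5443
  σ(I1,I4) = 0.043 × 1.607 × 0.735 = 0.0508
  σ(I2,I3) = 0.311 × 1.081 × 1.344 = 0.4518
  σ(I2,I4) = 0.197 × 1.081 × 0.735 = 0.1565
  σ(I3,I4) = 0.074 × 1.344 × 0.735 = 0.0731
σ²_T = Σσ²ᵢ + 2·Σσ_ij = 6.0976 + 2 × 1.6274 = 9.3524
α = (4/3)·(1 − 6.0976/9.3524) = 0.46

α = 0.46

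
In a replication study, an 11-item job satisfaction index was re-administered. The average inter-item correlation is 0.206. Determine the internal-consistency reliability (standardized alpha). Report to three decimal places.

α = 0.741

Standardized α = k·r̄ / (1 + (k−1)·r̄) = 11 × 0.206 / (1 + 10 × 0.206)
  = 2.2660 / 3.0600 = 0.741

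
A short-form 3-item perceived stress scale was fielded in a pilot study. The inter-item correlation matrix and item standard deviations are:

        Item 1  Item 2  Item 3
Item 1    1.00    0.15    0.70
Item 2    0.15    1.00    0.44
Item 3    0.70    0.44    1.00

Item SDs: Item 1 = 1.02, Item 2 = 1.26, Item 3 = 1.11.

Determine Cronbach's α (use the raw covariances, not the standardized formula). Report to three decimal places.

α = 0.680

Σσ²ᵢ = 1.02² + 1.26² + 1.11² = 3.8601
Covariances σ_ij = r_ij · s_i · s_j:
  σ(Item 1,Item 2) = 0.15 × 1.02 × 1.26 = 0.1928
  σ(Item 1,Item 3) = 0.70 × 1.02 × 1.11 = 0.7925
  σ(Item 2,Item 3) = 0.44 × 1.26 × 1.11 = 0.6154
σ²_T = Σσ²ᵢ + 2·Σσ_ij = 3.8601 + 2 × 1.6007 = 7.0615
α = (3/2)·(1 − 3.8601/7.0615) = 0.680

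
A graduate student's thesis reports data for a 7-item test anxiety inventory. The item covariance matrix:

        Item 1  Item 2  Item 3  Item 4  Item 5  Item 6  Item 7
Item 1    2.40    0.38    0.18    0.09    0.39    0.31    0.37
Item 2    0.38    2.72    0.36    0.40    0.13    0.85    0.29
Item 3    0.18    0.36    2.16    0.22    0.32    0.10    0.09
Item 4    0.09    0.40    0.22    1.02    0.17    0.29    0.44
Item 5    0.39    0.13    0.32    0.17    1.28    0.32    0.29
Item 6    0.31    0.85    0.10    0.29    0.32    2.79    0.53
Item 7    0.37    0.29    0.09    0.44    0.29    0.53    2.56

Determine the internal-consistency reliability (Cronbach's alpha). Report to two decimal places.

sum of item variances = 2.40 + 2.72 + 2.16 + 1.02 + 1.28 + 2.79 + 2.56 = 14.93
Sum of off-diagonal covariances = 6.52
total variance = 14.93 + 2 × 6.52 = 27.97
α = (k/(k−1))·(1 − sum of item variances/total variance) = (7/6)·(1 − 14.93/27.97) = 0.54

α = 0.54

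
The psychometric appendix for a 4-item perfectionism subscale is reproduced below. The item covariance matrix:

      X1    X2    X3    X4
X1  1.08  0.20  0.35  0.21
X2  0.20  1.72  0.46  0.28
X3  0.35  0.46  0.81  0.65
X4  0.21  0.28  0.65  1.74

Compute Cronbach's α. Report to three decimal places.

α = 0.594

ΣVar(i) = 1.08 + 1.72 + 0.81 + 1.74 = 5.35
Sum of the distinct covariances = 2.15
total variance = 5.35 + 2 × 2.15 = 9.65
α = (k/(k−1))·(1 − ΣVar(i)/total variance) = (4/3)·(1 − 5.35/9.65) = 0.594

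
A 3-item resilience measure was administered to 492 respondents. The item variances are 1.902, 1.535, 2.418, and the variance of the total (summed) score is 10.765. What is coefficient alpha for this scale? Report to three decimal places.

sum of item variances = 1.902 + 1.535 + 2.418 = 5.855
α = (k/(k−1))·(1 − sum of item variances/total variance) = (3/2)·(1 − 5.855/10.765) = 0.684

α = 0.684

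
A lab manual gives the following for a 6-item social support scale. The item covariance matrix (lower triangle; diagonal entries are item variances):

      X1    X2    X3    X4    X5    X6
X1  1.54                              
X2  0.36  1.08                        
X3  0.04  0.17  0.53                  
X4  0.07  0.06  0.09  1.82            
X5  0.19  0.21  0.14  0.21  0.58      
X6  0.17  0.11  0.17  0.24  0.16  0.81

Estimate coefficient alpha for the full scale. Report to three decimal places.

Σσᵢ² = 1.54 + 1.08 + 0.53 + 1.82 + 0.58 + 0.81 = 6.36
Σ_{i<j} σ_ij = 2.39
Var(T) = 6.36 + 2 × 2.39 = 11.14
α = (k/(k−1))·(1 − Σσᵢ²/Var(T)) = (6/5)·(1 − 6.36/11.14) = 0.515

α = 0.515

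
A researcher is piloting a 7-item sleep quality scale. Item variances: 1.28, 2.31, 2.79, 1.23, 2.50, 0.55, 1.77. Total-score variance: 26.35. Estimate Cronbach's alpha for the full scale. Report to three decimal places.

sum of item variances = 1.28 + 2.31 + 2.79 + 1.23 + 2.50 + 0.55 + 1.77 = 12.43
α = (k/(k−1))·(1 − sum of item variances/σ²_T) = (7/6)·(1 − 12.43/26.35) = 0.616

Cronbach's alpha = 0.616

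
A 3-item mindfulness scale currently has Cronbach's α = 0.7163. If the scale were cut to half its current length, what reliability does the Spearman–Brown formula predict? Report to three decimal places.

predicted reliability = 0.558

Length factor m = 1/2
α' = m·α / (1 − (1−m)·α)
   = 1/2 × 0.7163 / (1 − (1 − 1/2) × 0.7163)
   = 0.3582 / 0.6419 = 0.558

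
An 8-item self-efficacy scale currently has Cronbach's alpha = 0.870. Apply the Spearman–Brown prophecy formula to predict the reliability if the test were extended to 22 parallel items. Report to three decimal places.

Length factor m = 22/8 = 2.7500
α' = m·α / (1 + (m−1)·α)
   = 22/8 × 0.870 / (1 + (22/8 − 1) × 0.870)
   = 2.3925 / 2.5225 = 0.948

predicted reliability = 0.948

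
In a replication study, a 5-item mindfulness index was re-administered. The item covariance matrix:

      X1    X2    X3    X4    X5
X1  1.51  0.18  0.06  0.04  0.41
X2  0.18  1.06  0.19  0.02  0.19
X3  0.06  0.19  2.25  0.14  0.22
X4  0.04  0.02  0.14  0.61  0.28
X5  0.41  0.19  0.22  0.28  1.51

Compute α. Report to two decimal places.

α = 0.42

Σσ²ᵢ = 1.51 + 1.06 + 2.25 + 0.61 + 1.51 = 6.94
Σ_{i<j} σ_ij = 1.73
σ²_T = 6.94 + 2 × 1.73 = 10.40
α = (k/(k−1))·(1 − Σσ²ᵢ/σ²_T) = (5/4)·(1 − 6.94/10.40) = 0.42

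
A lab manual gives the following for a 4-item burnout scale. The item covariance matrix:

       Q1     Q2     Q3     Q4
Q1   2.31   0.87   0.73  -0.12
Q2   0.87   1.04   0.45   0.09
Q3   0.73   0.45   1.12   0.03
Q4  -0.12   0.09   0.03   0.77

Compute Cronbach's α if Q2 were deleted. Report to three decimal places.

Cronbach's α = 0.350

Remaining items: Q1, Q3, Q4 (k = 3).
Σσᵢ² = 2.31 + 1.12 + 0.77 = 4.20
σ²_total = 4.20 + 2 × 0.64 = 5.48
α (item deleted) = (3/2)·(1 − 4.20/5.48) = 0.350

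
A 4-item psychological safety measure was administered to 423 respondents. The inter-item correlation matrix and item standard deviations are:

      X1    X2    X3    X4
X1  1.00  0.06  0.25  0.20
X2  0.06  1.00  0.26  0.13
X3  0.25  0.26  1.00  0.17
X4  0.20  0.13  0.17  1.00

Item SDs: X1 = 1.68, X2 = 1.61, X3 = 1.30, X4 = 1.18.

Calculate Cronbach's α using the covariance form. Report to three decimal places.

Σσ²ᵢ = 1.68² + 1.61² + 1.30² + 1.18² = 8.4969
Covariances σ_ij = r_ij · s_i · s_j:
  σ(X1,X2) = 0.06 × 1.68 × 1.61 = 0.1623
  σ(X1,X3) = 0.25 × 1.68 × 1.30 = 0.5460
  σ(X1,X4) = 0.20 × 1.68 × 1.18 = 0.3965
  σ(X2,X3) = 0.26 × 1.61 × 1.30 = 0.5442
  σ(X2,X4) = 0.13 × 1.61 × 1.18 = 0.2470
  σ(X3,X4) = 0.17 × 1.30 × 1.18 = 0.2608
σ²_T = Σσ²ᵢ + 2·Σσ_ij = 8.4969 + 2 × 2.1568 = 12.8105
α = (4/3)·(1 − 8.4969/12.8105) = 0.449

Cronbach's α = 0.449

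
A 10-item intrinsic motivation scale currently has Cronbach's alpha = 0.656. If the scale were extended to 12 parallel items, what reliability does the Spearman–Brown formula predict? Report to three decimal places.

Length factor m = 12/10 = 1.2000
α' = m·α / (1 + (m−1)·α)
   = 12/10 × 0.656 / (1 + (12/10 − 1) × 0.656)
   = 0.7872 / 1.1312 = 0.696

predicted reliability = 0.696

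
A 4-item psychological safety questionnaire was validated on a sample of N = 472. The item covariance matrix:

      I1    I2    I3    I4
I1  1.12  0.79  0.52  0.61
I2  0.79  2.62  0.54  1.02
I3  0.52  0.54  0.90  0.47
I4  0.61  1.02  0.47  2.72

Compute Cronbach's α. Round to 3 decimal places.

Σσ²ᵢ = 1.12 + 2.62 + 0.90 + 2.72 = 7.36
Σ_{i<j} σ_ij = 3.95
total variance = 7.36 + 2 × 3.95 = 15.26
α = (k/(k−1))·(1 − Σσ²ᵢ/total variance) = (4/3)·(1 − 7.36/15.26) = 0.690

α = 0.690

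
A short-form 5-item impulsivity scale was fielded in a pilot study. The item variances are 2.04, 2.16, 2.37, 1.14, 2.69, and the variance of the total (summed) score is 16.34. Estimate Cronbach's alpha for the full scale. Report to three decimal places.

α = 0.454

Σσ²ᵢ = 2.04 + 2.16 + 2.37 + 1.14 + 2.69 = 10.40
α = (k/(k−1))·(1 − Σσ²ᵢ/σ²_total) = (5/4)·(1 − 10.40/16.34) = 0.454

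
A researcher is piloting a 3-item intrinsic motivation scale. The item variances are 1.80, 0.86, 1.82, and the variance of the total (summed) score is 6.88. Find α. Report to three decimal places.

α = 0.523

Σσ²ᵢ = 1.80 + 0.86 + 1.82 = 4.48
α = (k/(k−1))·(1 − Σσ²ᵢ/Var(T)) = (3/2)·(1 − 4.48/6.88) = 0.523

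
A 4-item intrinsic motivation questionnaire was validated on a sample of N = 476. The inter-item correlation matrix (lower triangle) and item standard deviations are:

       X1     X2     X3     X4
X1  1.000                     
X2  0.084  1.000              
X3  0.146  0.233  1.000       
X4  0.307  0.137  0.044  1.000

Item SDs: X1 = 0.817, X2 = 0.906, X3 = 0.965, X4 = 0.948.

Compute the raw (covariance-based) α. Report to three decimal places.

Σσ²ᵢ = 0.817² + 0.906² + 0.965² + 0.948² = 3.3183
Covariances σ_ij = r_ij · s_i · s_j:
  σ(X1,X2) = 0.084 × 0.817 × 0.906 = 0.0622
  σ(X1,X3) = 0.146 × 0.817 × 0.965 = 0.1151
  σ(X1,X4) = 0.307 × 0.817 × 0.948 = 0.2378
  σ(X2,X3) = 0.233 × 0.906 × 0.965 = 0.2037
  σ(X2,X4) = 0.137 × 0.906 × 0.948 = 0.1177
  σ(X3,X4) = 0.044 × 0.965 × 0.948 = 0.0403
σ²_T = Σσ²ᵢ + 2·Σσ_ij = 3.3183 + 2 × 0.7768 = 4.8719
α = (4/3)·(1 − 3.3183/4.8719) = 0.425

α = 0.425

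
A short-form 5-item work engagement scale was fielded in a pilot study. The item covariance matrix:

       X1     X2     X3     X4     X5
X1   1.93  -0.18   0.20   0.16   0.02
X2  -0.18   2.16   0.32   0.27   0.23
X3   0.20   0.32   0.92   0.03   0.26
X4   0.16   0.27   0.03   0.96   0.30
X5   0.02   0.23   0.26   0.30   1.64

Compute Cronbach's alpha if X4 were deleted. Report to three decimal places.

Cronbach's alpha = 0.271

Remaining items: X1, X2, X3, X5 (k = 4).
ΣVar(i) = 1.93 + 2.16 + 0.92 + 1.64 = 6.65
σ²_T = 6.65 + 2 × 0.85 = 8.35
α (item deleted) = (4/3)·(1 − 6.65/8.35) = 0.271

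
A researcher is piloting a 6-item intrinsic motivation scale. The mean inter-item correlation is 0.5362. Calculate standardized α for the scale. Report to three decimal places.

α = 0.874

Standardized α = k·r̄ / (1 + (k−1)·r̄) = 6 × 0.5362 / (1 + 5 × 0.5362)
  = 3.2172 / 3.6810 = 0.874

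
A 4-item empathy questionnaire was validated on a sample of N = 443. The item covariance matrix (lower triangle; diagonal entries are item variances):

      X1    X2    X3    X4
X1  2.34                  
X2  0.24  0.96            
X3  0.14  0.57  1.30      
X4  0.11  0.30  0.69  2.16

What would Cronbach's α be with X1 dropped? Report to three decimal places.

Remaining items: X2, X3, X4 (k = 3).
sum of item variances = 0.96 + 1.30 + 2.16 = 4.42
σ²_T = 4.42 + 2 × 1.56 = 7.54
α (item deleted) = (3/2)·(1 − 4.42/7.54) = 0.621

α = 0.621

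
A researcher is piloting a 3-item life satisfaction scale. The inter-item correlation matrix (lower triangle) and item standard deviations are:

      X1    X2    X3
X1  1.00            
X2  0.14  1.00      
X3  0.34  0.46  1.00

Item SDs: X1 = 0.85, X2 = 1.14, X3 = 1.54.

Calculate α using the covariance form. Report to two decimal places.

Σσ²ᵢ = 0.85² + 1.14² + 1.54² = 4.3937
Covariances σ_ij = r_ij · s_i · s_j:
  σ(X1,X2) = 0.14 × 0.85 × 1.14 = 0.1357
  σ(X1,X3) = 0.34 × 0.85 × 1.54 = 0.4451
  σ(X2,X3) = 0.46 × 1.14 × 1.54 = 0.8076
σ²_T = Σσ²ᵢ + 2·Σσ_ij = 4.3937 + 2 × 1.3884 = 7.1705
α = (3/2)·(1 − 4.3937/7.1705) = 0.58

α = 0.58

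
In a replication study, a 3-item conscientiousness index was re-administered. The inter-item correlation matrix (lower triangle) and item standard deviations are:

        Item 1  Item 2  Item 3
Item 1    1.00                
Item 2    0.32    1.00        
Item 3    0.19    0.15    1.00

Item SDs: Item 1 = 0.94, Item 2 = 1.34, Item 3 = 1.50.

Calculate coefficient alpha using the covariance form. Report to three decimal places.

Σσ²ᵢ = 0.94² + 1.34² + 1.50² = 4.9292
Covariances σ_ij = r_ij · s_i · s_j:
  σ(Item 1,Item 2) = 0.32 × 0.94 × 1.34 = 0.4031
  σ(Item 1,Item 3) = 0.19 × 0.94 × 1.50 = 0.2679
  σ(Item 2,Item 3) = 0.15 × 1.34 × 1.50 = 0.3015
σ²_T = Σσ²ᵢ + 2·Σσ_ij = 4.9292 + 2 × 0.9725 = 6.8742
α = (3/2)·(1 − 4.9292/6.8742) = 0.424

α = 0.424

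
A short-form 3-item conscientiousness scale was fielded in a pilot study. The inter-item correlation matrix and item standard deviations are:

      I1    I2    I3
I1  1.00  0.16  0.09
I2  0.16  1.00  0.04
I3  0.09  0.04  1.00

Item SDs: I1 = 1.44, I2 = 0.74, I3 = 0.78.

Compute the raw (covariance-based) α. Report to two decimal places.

Σσ²ᵢ = 1.44² + 0.74² + 0.78² = 3.2296
Covariances σ_ij = r_ij · s_i · s_j:
  σ(I1,I2) = 0.16 × 1.44 × 0.74 = 0.1705
  σ(I1,I3) = 0.09 × 1.44 × 0.78 = 0.1011
  σ(I2,I3) = 0.04 × 0.74 × 0.78 = 0.0231
σ²_T = Σσ²ᵢ + 2·Σσ_ij = 3.2296 + 2 × 0.2947 = 3.8190
α = (3/2)·(1 − 3.2296/3.8190) = 0.23

α = 0.23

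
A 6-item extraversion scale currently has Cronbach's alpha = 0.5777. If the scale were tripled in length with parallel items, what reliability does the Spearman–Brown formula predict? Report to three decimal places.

predicted reliability = 0.804

Length factor m = 3
α' = m·α / (1 + (m−1)·α)
   = 3 × 0.5777 / (1 + (3 − 1) × 0.5777)
   = 1.7331 / 2.1554 = 0.804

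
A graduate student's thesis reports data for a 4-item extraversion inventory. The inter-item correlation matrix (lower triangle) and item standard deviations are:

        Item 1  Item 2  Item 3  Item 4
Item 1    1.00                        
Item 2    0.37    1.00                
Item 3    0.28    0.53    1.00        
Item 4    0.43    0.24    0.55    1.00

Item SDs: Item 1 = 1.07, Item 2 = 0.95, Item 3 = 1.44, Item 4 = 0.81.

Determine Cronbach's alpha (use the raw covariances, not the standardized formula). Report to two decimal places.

Σσ²ᵢ = 1.07² + 0.95² + 1.44² + 0.81² = 4.7771
Covariances σ_ij = r_ij · s_i · s_j:
  σ(Item 1,Item 2) = 0.37 × 1.07 × 0.95 = 0.3761
  σ(Item 1,Item 3) = 0.28 × 1.07 × 1.44 = 0.4314
  σ(Item 1,Item 4) = 0.43 × 1.07 × 0.81 = 0.3727
  σ(Item 2,Item 3) = 0.53 × 0.95 × 1.44 = 0.7250
  σ(Item 2,Item 4) = 0.24 × 0.95 × 0.81 = 0.1847
  σ(Item 3,Item 4) = 0.55 × 1.44 × 0.81 = 0.6415
σ²_T = Σσ²ᵢ + 2·Σσ_ij = 4.7771 + 2 × 2.7314 = 10.2399
α = (4/3)·(1 − 4.7771/10.2399) = 0.71

α = 0.71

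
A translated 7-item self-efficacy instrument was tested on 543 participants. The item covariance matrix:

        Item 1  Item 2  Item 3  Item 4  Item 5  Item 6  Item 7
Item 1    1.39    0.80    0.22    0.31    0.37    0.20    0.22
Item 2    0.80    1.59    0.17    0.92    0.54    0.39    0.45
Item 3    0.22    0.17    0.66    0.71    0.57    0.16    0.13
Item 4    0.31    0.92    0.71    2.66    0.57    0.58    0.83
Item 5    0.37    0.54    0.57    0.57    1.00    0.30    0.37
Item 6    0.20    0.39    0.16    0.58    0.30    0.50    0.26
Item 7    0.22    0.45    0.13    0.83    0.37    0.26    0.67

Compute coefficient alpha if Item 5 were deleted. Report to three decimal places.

Remaining items: Item 1, Item 2, Item 3, Item 4, Item 6, Item 7 (k = 6).
ΣVar(i) = 1.39 + 1.59 + 0.66 + 2.66 + 0.50 + 0.67 = 7.47
σ²_total = 7.47 + 2 × 6.35 = 20.17
α (item deleted) = (6/5)·(1 − 7.47/20.17) = 0.756

coefficient alpha = 0.756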